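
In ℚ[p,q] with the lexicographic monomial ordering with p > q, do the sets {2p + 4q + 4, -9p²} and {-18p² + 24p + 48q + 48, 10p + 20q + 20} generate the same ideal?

Yes, the ideals are equal.

Two ideals are equal iff their reduced Gröbner bases coincide (the reduced basis is unique for a fixed ordering).
Buchberger on the first generating set:
f_1 = 2p + 4q + 4, LT = p.
f_2 = -9p², LT = p².

S(f_1,f_2): lcm = p². S = 2pq + 2p.
  leading term pq: subtract (q)·f_1 from 2pq + 2p → 2p - 4q² - 4q
  leading term p: subtract (1)·f_1 from 2p - 4q² - 4q → -4q² - 8q - 4
  leading term q²: no divisor's leading term divides it; move -4q² to the remainder.
  leading term q: no divisor's leading term divides it; move -8q to the remainder.
  leading term 1: no divisor's leading term divides it; move -4 to the remainder.
  remainder -4q² - 8q - 4 ≠ 0; add g_3 = -4q² - 8q - 4 to the basis.

The other S-polynomials (S(f_1,g_3), S(f_2,g_3)) all reduce to 0 modulo the current basis, so we have a Gröbner basis.
Inter-reduce: drop elements whose leading term is divisible by another's, tail-reduce, and make monic.
Reduced Gröbner basis: {p + 2q + 2, q² + 2q + 1}.

Buchberger on the second generating set:
h_1 = -18p² + 24p + 48q + 48, LT = p².
h_2 = 10p + 20q + 20, LT = p.

S(h_1,h_2): lcm = p². S = -2pq - 10/3p - 8/3q - 8/3.
  leading term pq: subtract (-⅕q)·h_2 from -2pq - 10/3p - 8/3q - 8/3 → -10/3p + 4q² + 4/3q - 8/3
  leading term p: subtract (-⅓)·h_2 from -10/3p + 4q² + 4/3q - 8/3 → 4q² + 8q + 4
  leading term q²: no divisor's leading term divides it; move 4q² to the remainder.
  leading term q: no divisor's leading term divides it; move 8q to the remainder.
  leading term 1: no divisor's leading term divides it; move 4 to the remainder.
  remainder 4q² + 8q + 4 ≠ 0; add k_3 = 4q² + 8q + 4 to the basis.

The other S-polynomials (S(h_1,k_3), S(h_2,k_3)) all reduce to 0 modulo the current basis, so we have a Gröbner basis.
Inter-reduce: drop elements whose leading term is divisible by another's, tail-reduce, and make monic.
Reduced Gröbner basis: {p + 2q + 2, q² + 2q + 1}.

The two bases agree; hence the ideals are identical.
The same test decides containment: I ⊆ J iff every generator of I reduces to 0 modulo a Gröbner basis of J.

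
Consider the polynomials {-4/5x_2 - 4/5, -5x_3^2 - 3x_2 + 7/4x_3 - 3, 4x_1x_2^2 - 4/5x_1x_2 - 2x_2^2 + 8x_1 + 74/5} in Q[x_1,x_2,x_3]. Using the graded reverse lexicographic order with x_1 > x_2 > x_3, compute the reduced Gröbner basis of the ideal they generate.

G = {x_3^2 - 7/20x_3, x_1 + 1, x_2 + 1}

f_1 = -4/5x_2 - 4/5, LT = x_2.
f_2 = -5x_3^2 - 3x_2 + 7/4x_3 - 3, LT = x_3^2.
f_3 = 4x_1x_2^2 - 4/5x_1x_2 - 2x_2^2 + 8x_1 + 74/5, LT = x_1x_2^2.

S(f_1,f_2): leading monomials are coprime, so the S-polynomial reduces to 0 (Buchberger's first criterion).
S(f_1,f_3): lcm = x_1x_2^2. S = 6/5x_1x_2 + 1/2x_2^2 - 2x_1 - 37/10.
  leading term x_1x_2: subtract (-3/2x_1)·f_1 from 6/5x_1x_2 + 1/2x_2^2 - 2x_1 - 37/10 → 1/2x_2^2 - 16/5x_1 - 37/10
  leading term x_2^2: subtract (-5/8x_2)·f_1 from 1/2x_2^2 - 16/5x_1 - 37/10 → -16/5x_1 - 1/2x_2 - 37/10
  leading term x_1: no divisor's leading term divides it; move -16/5x_1 to the remainder.
  leading term x_2: subtract (5/8)·f_1 from -1/2x_2 - 37/10 → -16/5
  leading term 1: no divisor's leading term divides it; move -16/5 to the remainder.
  remainder -16/5x_1 - 16/5 ≠ 0; add g_4 = -16/5x_1 - 16/5 to the basis.

S(f_2,f_3): leading monomials are coprime, so the S-polynomial reduces to 0 (Buchberger's first criterion).
S(f_1,g_4): leading monomials are coprime, so the S-polynomial reduces to 0 (Buchberger's first criterion).
S(f_2,g_4): leading monomials are coprime, so the S-polynomial reduces to 0 (Buchberger's first criterion).
S(f_3,g_4): lcm = x_1x_2^2. S = -1/5x_1x_2 - 3/2x_2^2 + 2x_1 + 37/10.
  leading term x_1x_2: subtract (1/4x_1)·f_1 from -1/5x_1x_2 - 3/2x_2^2 + 2x_1 + 37/10 → -3/2x_2^2 + 11/5x_1 + 37/10
  leading term x_2^2: subtract (15/8x_2)·f_1 from -3/2x_2^2 + 11/5x_1 + 37/10 → 11/5x_1 + 3/2x_2 + 37/10
  leading term x_1: subtract (-11/16)·g_4 from 11/5x_1 + 3/2x_2 + 37/10 → 3/2x_2 + 3/2
  leading term x_2: subtract (-15/8)·f_1 from 3/2x_2 + 3/2 → 0
  remainder 0.

Every S-polynomial of the final basis reduces to 0, so we have a Gröbner basis.
Inter-reduce: drop elements whose leading term is divisible by another's, tail-reduce, and make monic.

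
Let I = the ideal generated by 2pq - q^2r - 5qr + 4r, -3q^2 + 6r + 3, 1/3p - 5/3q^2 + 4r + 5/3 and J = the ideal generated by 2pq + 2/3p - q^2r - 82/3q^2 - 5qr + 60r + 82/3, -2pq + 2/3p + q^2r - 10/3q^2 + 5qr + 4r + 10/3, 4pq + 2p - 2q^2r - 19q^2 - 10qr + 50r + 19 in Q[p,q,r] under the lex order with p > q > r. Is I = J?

Since reduced Gröbner bases are canonical representatives of ideals under a given ordering, it suffices to compute and compare them.
Buchberger on the first generating set:
f_1 = 2pq - q^2r - 5qr + 4r, LT = pq.
f_2 = -3q^2 + 6r + 3, LT = q^2.
f_3 = 1/3p - 5/3q^2 + 4r + 5/3, LT = p.

S(f_1,f_2): lcm = pq^2. S = 2pr + p - 1/2q^3r - 5/2q^2r + 2qr.
  reduce S modulo (f_1, f_2, f_3):
  remainder -qr^2 + 3/2qr - 9r^2 - 9/2r ≠ 0; add g_4 = -qr^2 + 3/2qr - 9r^2 - 9/2r to the basis.

S(f_1,f_3): lcm = pq. S = 5q^3 - 1/2q^2r - 29/2qr - 5q + 2r.
  reduce S modulo (f_1, f_2, f_3, g_4):
  remainder -9/2qr - r^2 + 3/2r ≠ 0; add g_5 = -9/2qr - r^2 + 3/2r to the basis.

S(f_1,g_4): lcm = pqr^2. S = 3/2pqr - 9pr^2 - 9/2pr - 1/2q^2r^3 - 5/2qr^3 + 2r^3.
  reduce S modulo (f_1, f_2, f_3, g_4, g_5):
  remainder -r^4 + 87/2r^3 + 18r^2 ≠ 0; add g_6 = -r^4 + 87/2r^3 + 18r^2 to the basis.

S(f_2,g_4): lcm = q^2r^2. S = 3/2q^2r - 9qr^2 - 9/2qr - 2r^3 - r^2.
  reduce S modulo (f_1, f_2, f_3, g_4, g_5, g_6):
  remainder -2r^3 + 87r^2 + 36r ≠ 0; add g_7 = -2r^3 + 87r^2 + 36r to the basis.

The other S-polynomials (S(f_2,f_3), S(f_3,g_4), S(f_1,g_5), S(f_2,g_5), S(f_3,g_5), S(g_4,g_5), S(f_1,g_6), S(f_2,g_6), S(f_3,g_6), S(g_4,g_6), S(g_5,g_6), S(f_1,g_7), S(f_2,g_7), S(f_3,g_7), S(g_4,g_7), S(g_5,g_7), S(g_6,g_7)) all reduce to 0 modulo the current basis, so we have a Gröbner basis.
Inter-reduce: drop elements whose leading term is divisible by another's, tail-reduce, and make monic.
Reduced Gröbner basis: {p + 2r, q^2 - 2r - 1, qr + 2/9r^2 - 1/3r, r^3 - 87/2r^2 - 18r}.

Buchberger on the second generating set:
h_1 = 2pq + 2/3p - q^2r - 82/3q^2 - 5qr + 60r + 82/3, LT = pq.
h_2 = -2pq + 2/3p + q^2r - 10/3q^2 + 5qr + 4r + 10/3, LT = pq.
h_3 = 4pq + 2p - 2q^2r - 19q^2 - 10qr + 50r + 19, LT = pq.

S(h_1,h_2): lcm = pq. S = 2/3p - 46/3q^2 + 32r + 46/3.
  reduce S modulo (h_1, h_2, h_3):
  remainder 2/3p - 46/3q^2 + 32r + 46/3 ≠ 0; add k_4 = 2/3p - 46/3q^2 + 32r + 46/3 to the basis.

S(h_1,h_3): lcm = pq. S = -1/6p - 107/12q^2 + 35/2r + 107/12.
  reduce S modulo (h_1, h_2, h_3, k_4):
  remainder -51/4q^2 + 51/2r + 51/4 ≠ 0; add k_5 = -51/4q^2 + 51/2r + 51/4 to the basis.

S(h_1,k_4): lcm = pq. S = 1/3p + 23q^3 - 1/2q^2r - 41/3q^2 - 101/2qr - 23q + 30r + 41/3.
  reduce S modulo (h_1, h_2, h_3, k_4, k_5):
  remainder -9/2qr - r^2 + 3/2r ≠ 0; add k_6 = -9/2qr - r^2 + 3/2r to the basis.

S(h_1,k_5): lcm = pq^2. S = 1/3pq + 2pr + p - 1/2q^3r - 41/3q^3 - 5/2q^2r + 30qr + 41/3q.
  reduce S modulo (h_1, h_2, h_3, k_4, k_5, k_6):
  remainder 2/9r^3 - 29/3r^2 - 4r ≠ 0; add k_7 = 2/9r^3 - 29/3r^2 - 4r to the basis.

The other S-polynomials (S(h_2,h_3), S(h_2,k_4), S(h_3,k_4), S(h_2,k_5), S(h_3,k_5), S(k_4,k_5), S(h_1,k_6), S(h_2,k_6), S(h_3,k_6), S(k_4,k_6), S(k_5,k_6), S(h_1,k_7), S(h_2,k_7), S(h_3,k_7), S(k_4,k_7), S(k_5,k_7), S(k_6,k_7)) all reduce to 0 modulo the current basis, so we have a Gröbner basis.
Inter-reduce: drop elements whose leading term is divisible by another's, tail-reduce, and make monic.
Reduced Gröbner basis: {p + 2r, q^2 - 2r - 1, qr + 2/9r^2 - 1/3r, r^3 - 87/2r^2 - 18r}.

These coincide, so the ideals are equal.

Yes, the ideals are equal.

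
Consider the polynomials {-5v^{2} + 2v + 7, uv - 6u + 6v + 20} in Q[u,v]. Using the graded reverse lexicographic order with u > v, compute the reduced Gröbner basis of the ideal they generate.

G = {v^{2} - \tfrac{2}{5}v - \tfrac{7}{5}, u - \tfrac{40}{23}v - \tfrac{86}{23}}

f_1 = -5v^{2} + 2v + 7, LT = v^{2}.
f_2 = uv - 6u + 6v + 20, LT = uv.

S(f_1,f_2): lcm = uv^{2}. S = \tfrac{28}{5}uv - 6v^{2} - \tfrac{7}{5}u - 20v.
  leading term uv: subtract (\tfrac{28}{5})·f_2 from \tfrac{28}{5}uv - 6v^{2} - \tfrac{7}{5}u - 20v → -6v^{2} + \tfrac{161}{5}u - \tfrac{268}{5}v - 112
  leading term v^{2}: subtract (\tfrac{6}{5})·f_1 from -6v^{2} + \tfrac{161}{5}u - \tfrac{268}{5}v - 112 → \tfrac{161}{5}u - 56v - \tfrac{602}{5}
  leading term u: no divisor's leading term divides it; move \tfrac{161}{5}u to the remainder.
  leading term v: no divisor's leading term divides it; move -56v to the remainder.
  leading term 1: no divisor's leading term divides it; move -\tfrac{602}{5} to the remainder.
  remainder \tfrac{161}{5}u - 56v - \tfrac{602}{5} ≠ 0; add g_3 = \tfrac{161}{5}u - 56v - \tfrac{602}{5} to the basis.

The other S-polynomials (S(f_1,g_3), S(f_2,g_3)) all reduce to 0 modulo the current basis, so we have a Gröbner basis.
Inter-reduce: drop elements whose leading term is divisible by another's, tail-reduce, and make monic.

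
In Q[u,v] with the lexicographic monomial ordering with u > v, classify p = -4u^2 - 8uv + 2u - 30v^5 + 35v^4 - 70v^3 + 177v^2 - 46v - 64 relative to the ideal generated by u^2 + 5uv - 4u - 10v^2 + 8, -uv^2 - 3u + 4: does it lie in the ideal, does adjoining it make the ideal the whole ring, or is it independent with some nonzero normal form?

First compute the reduced Gröbner basis of I by Buchberger's algorithm.
f_1 = u^2 + 5uv - 4u - 10v^2 + 8, LT = u^2.
f_2 = -uv^2 - 3u + 4, LT = uv^2.

S(f_1,f_2): lcm = u^2v^2. S = -3u^2 + 5uv^3 - 4uv^2 + 4u - 10v^4 + 8v^2.
  leading term u^2: subtract (-3)·f_1 from -3u^2 + 5uv^3 - 4uv^2 + 4u - 10v^4 + 8v^2 → 5uv^3 - 4uv^2 + 15uv - 8u - 10v^4 - 22v^2 + 24
  leading term uv^3: subtract (-5v)·f_2 from 5uv^3 - 4uv^2 + 15uv - 8u - 10v^4 - 22v^2 + 24 → -4uv^2 - 8u - 10v^4 - 22v^2 + 20v + 24
  leading term uv^2: subtract (4)·f_2 from -4uv^2 - 8u - 10v^4 - 22v^2 + 20v + 24 → 4u - 10v^4 - 22v^2 + 20v + 8
  leading term u: no divisor's leading term divides it; move 4u to the remainder.
  leading term v^4: no divisor's leading term divides it; move -10v^4 to the remainder.
  leading term v^2: no divisor's leading term divides it; move -22v^2 to the remainder.
  leading term v: no divisor's leading term divides it; move 20v to the remainder.
  leading term 1: no divisor's leading term divides it; move 8 to the remainder.
  remainder 4u - 10v^4 - 22v^2 + 20v + 8 ≠ 0; add h_3 = 4u - 10v^4 - 22v^2 + 20v + 8 to the basis.

S(f_2,h_3): lcm = uv^2. S = 3u + 5/2v^6 + 11/2v^4 - 5v^3 - 2v^2 - 4.
  leading term u: subtract (3/4)·h_3 from 3u + 5/2v^6 + 11/2v^4 - 5v^3 - 2v^2 - 4 → 5/2v^6 + 13v^4 - 5v^3 + 29/2v^2 - 15v - 10
  leading term v^6: no divisor's leading term divides it; move 5/2v^6 to the remainder.
  leading term v^4: no divisor's leading term divides it; move 13v^4 to the remainder.
  leading term v^3: no divisor's leading term divides it; move -5v^3 to the remainder.
  leading term v^2: no divisor's leading term divides it; move 29/2v^2 to the remainder.
  leading term v: no divisor's leading term divides it; move -15v to the remainder.
  leading term 1: no divisor's leading term divides it; move -10 to the remainder.
  remainder 5/2v^6 + 13v^4 - 5v^3 + 29/2v^2 - 15v - 10 ≠ 0; add h_4 = 5/2v^6 + 13v^4 - 5v^3 + 29/2v^2 - 15v - 10 to the basis.

The other S-polynomials (S(f_1,h_3), S(f_1,h_4), S(f_2,h_4), S(h_3,h_4)) all reduce to 0 modulo the current basis, so we have a Gröbner basis.
Inter-reduce: drop elements whose leading term is divisible by another's, tail-reduce, and make monic.
Reduced Gröbner basis: {u - 5/2v^4 - 11/2v^2 + 5v + 2, v^6 + 26/5v^4 - 2v^3 + 29/5v^2 - 6v - 4}.
Label its elements g_1 = u - 5/2v^4 - 11/2v^2 + 5v + 2, g_2 = v^6 + 26/5v^4 - 2v^3 + 29/5v^2 - 6v - 4.

Reduce p = -4u^2 - 8uv + 2u - 30v^5 + 35v^4 - 70v^3 + 177v^2 - 46v - 64 modulo G:
  leading term u^2: subtract (-4u)·g_1 from -4u^2 - 8uv + 2u - 30v^5 + 35v^4 - 70v^3 + 177v^2 - 46v - 64 → -10uv^4 - 22uv^2 + 12uv + 10u - 30v^5 + 35v^4 - 70v^3 + 177v^2 - 46v - 64
  leading term uv^4: subtract (-10v^4)·g_1 from -10uv^4 - 22uv^2 + 12uv + 10u - 30v^5 + 35v^4 - 70v^3 + 177v^2 - 46v - 64 → -22uv^2 + 12uv + 10u - 25v^8 - 55v^6 + 20v^5 + 55v^4 - 70v^3 + 177v^2 - 46v - 64
  leading term uv^2: subtract (-22v^2)·g_1 from -22uv^2 + 12uv + 10u - 25v^8 - 55v^6 + 20v^5 + 55v^4 - 70v^3 + 177v^2 - 46v - 64 → 12uv + 10u - 25v^8 - 110v^6 + 20v^5 - 66v^4 + 40v^3 + 221v^2 - 46v - 64
  leading term uv: subtract (12v)·g_1 from 12uv + 10u - 25v^8 - 110v^6 + 20v^5 - 66v^4 + 40v^3 + 221v^2 - 46v - 64 → 10u - 25v^8 - 110v^6 + 50v^5 - 66v^4 + 106v^3 + 161v^2 - 70v - 64
  leading term u: subtract (10)·g_1 from 10u - 25v^8 - 110v^6 + 50v^5 - 66v^4 + 106v^3 + 161v^2 - 70v - 64 → -25v^8 - 110v^6 + 50v^5 - 41v^4 + 106v^3 + 216v^2 - 120v - 84
  leading term v^8: subtract (-25v^2)·g_2 from -25v^8 - 110v^6 + 50v^5 - 41v^4 + 106v^3 + 216v^2 - 120v - 84 → 20v^6 + 104v^4 - 44v^3 + 116v^2 - 120v - 84
  leading term v^6: subtract (20)·g_2 from 20v^6 + 104v^4 - 44v^3 + 116v^2 - 120v - 84 → -4v^3 - 4
  leading term v^3: no divisor's leading term divides it; move -4v^3 to the remainder.
  leading term 1: no divisor's leading term divides it; move -4 to the remainder.
  normal form = -4v^3 - 4.
The normal form is nonzero, so p ∉ I. Since p minus its normal form lies in I, I + (p) = I + (r) where r = -4v^3 - 4; decide whether this ideal is the whole ring.
Run Buchberger on G together with r (pairs among the g_i already reduce to 0 since G is a Gröbner basis):
g_1 = u - 5/2v^4 - 11/2v^2 + 5v + 2, LT = u.
g_2 = v^6 + 26/5v^4 - 2v^3 + 29/5v^2 - 6v - 4, LT = v^6.
r = -4v^3 - 4, LT = v^3.

S(g_2,r): lcm = v^6. S = 26/5v^4 - 3v^3 + 29/5v^2 - 6v - 4.
  leading term v^4: subtract (-13/10v)·r from 26/5v^4 - 3v^3 + 29/5v^2 - 6v - 4 → -3v^3 + 29/5v^2 - 56/5v - 4
  leading term v^3: subtract (3/4)·r from -3v^3 + 29/5v^2 - 56/5v - 4 → 29/5v^2 - 56/5v - 1
  leading term v^2: no divisor's leading term divides it; move 29/5v^2 to the remainder.
  leading term v: no divisor's leading term divides it; move -56/5v to the remainder.
  leading term 1: no divisor's leading term divides it; move -1 to the remainder.
  remainder 29/5v^2 - 56/5v - 1 ≠ 0; add m_4 = 29/5v^2 - 56/5v - 1 to the basis.

S(g_2,m_4): lcm = v^6. S = 56/29v^5 + 779/145v^4 - 2v^3 + 29/5v^2 - 6v - 4.
  leading term v^5: subtract (-14/29v^2)·r from 56/29v^5 + 779/145v^4 - 2v^3 + 29/5v^2 - 6v - 4 → 779/145v^4 - 2v^3 + 561/145v^2 - 6v - 4
  leading term v^4: subtract (-779/580v)·r from 779/145v^4 - 2v^3 + 561/145v^2 - 6v - 4 → -2v^3 + 561/145v^2 - 1649/145v - 4
  leading term v^3: subtract (1/2)·r from -2v^3 + 561/145v^2 - 1649/145v - 4 → 561/145v^2 - 1649/145v - 2
  leading term v^2: subtract (561/841)·m_4 from 561/145v^2 - 1649/145v - 2 → -3281/841v - 1121/841
  leading term v: no divisor's leading term divides it; move -3281/841v to the remainder.
  leading term 1: no divisor's leading term divides it; move -1121/841 to the remainder.
  remainder -3281/841v - 1121/841 ≠ 0; add m_5 = -3281/841v - 1121/841 to the basis.

S(g_2,m_5): lcm = v^6. S = -1121/3281v^5 + 26/5v^4 - 2v^3 + 29/5v^2 - 6v - 4.
  leading term v^5: subtract (1121/13124v^2)·r from -1121/3281v^5 + 26/5v^4 - 2v^3 + 29/5v^2 - 6v - 4 → 26/5v^4 - 2v^3 + 100754/16405v^2 - 6v - 4
  leading term v^4: subtract (-13/10v)·r from 26/5v^4 - 2v^3 + 100754/16405v^2 - 6v - 4 → -2v^3 + 100754/16405v^2 - 56/5v - 4
  leading term v^3: subtract (1/2)·r from -2v^3 + 100754/16405v^2 - 56/5v - 4 → 100754/16405v^2 - 56/5v - 2
  leading term v^2: subtract (100754/95149)·m_4 from 100754/16405v^2 - 56/5v - 2 → 62776/95149v - 89544/95149
  leading term v: subtract (-1820504/10764961)·m_5 from 62776/95149v - 89544/95149 → -12557440/10764961
  leading term 1: no divisor's leading term divides it; move -12557440/10764961 to the remainder.
  remainder -12557440/10764961 ≠ 0; add m_6 = -12557440/10764961 to the basis.

The other S-polynomials (S(g_1,g_2), S(g_1,r), S(g_1,m_4), S(r,m_4), S(g_1,m_5), S(r,m_5), S(m_4,m_5), S(g_1,m_6), S(g_2,m_6), S(r,m_6), S(m_4,m_6), S(m_5,m_6)) all reduce to 0 modulo the current basis, so we have a Gröbner basis.
Inter-reduce: drop elements whose leading term is divisible by another's, tail-reduce, and make monic.
Reduced Gröbner basis: {1}.
The reduced Gröbner basis of I + (p) is {1}: the ideal is the whole ring, so the enlarged system has no common solution — adjoining p is inconsistent.

Adjoining -4u^2 - 8uv + 2u - 30v^5 + 35v^4 - 70v^3 + 177v^2 - 46v - 64 makes the ideal the whole ring: the system is inconsistent.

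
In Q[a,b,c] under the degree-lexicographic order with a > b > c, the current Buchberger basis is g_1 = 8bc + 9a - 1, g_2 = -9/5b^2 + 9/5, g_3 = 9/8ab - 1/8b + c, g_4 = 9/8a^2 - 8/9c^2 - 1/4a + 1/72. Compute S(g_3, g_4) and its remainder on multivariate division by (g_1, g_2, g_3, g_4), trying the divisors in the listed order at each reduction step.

lcm(LM(g_3), LM(g_4)) = a^2b.
S = (lcm/LT(g_3))·g_3 − (lcm/LT(g_4))·g_4 = 64/81bc^2 + 1/9ab + 8/9ac - 1/81b.
Reduce S modulo (g_1, g_2, g_3, g_4) in that order:
  leading term bc^2: subtract (8/81c)·g_1 from 64/81bc^2 + 1/9ab + 8/9ac - 1/81b → 1/9ab - 1/81b + 8/81c
  leading term ab: subtract (8/81)·g_3 from 1/9ab - 1/81b + 8/81c → 0
The remainder is 0, so this S-polynomial contributes no new basis element.

S(g_3, g_4) = 64/81bc^2 + 1/9ab + 8/9ac - 1/81b; remainder on division = 0.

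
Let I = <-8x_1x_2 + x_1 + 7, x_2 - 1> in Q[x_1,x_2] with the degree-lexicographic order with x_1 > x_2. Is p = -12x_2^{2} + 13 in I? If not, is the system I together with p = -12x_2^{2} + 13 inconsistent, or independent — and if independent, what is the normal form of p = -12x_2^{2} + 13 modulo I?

Adjoining -12x_2^{2} + 13 makes the ideal the whole ring: the system is inconsistent.

First compute the reduced Gröbner basis of I by Buchberger's algorithm.
f_1 = -8x_1x_2 + x_1 + 7, LT = x_1x_2.
f_2 = x_2 - 1, LT = x_2.

S(f_1,f_2): lcm = x_1x_2. S = \tfrac{7}{8}x_1 - \tfrac{7}{8}.
  reduce S modulo (f_1, f_2):
  remainder \tfrac{7}{8}x_1 - \tfrac{7}{8} ≠ 0; add h_3 = \tfrac{7}{8}x_1 - \tfrac{7}{8} to the basis.

The other S-polynomials (S(f_1,h_3), S(f_2,h_3)) all reduce to 0 modulo the current basis, so we have a Gröbner basis.
Inter-reduce: drop elements whose leading term is divisible by another's, tail-reduce, and make monic.
Reduced Gröbner basis: {x_1 - 1, x_2 - 1}.
Label its elements g_1 = x_1 - 1, g_2 = x_2 - 1.

Reduce p = -12x_2^{2} + 13 modulo G:
  leading term x_2^{2}: subtract (-12x_2)·g_2 from -12x_2^{2} + 13 → -12x_2 + 13
  leading term x_2: subtract (-12)·g_2 from -12x_2 + 13 → 1
  leading term 1: no divisor's leading term divides it; move 1 to the remainder.
  normal form = 1.
The normal form is nonzero, so p ∉ I. Since p minus its normal form lies in I, I + (p) = I + (r) where r = 1; decide whether this ideal is the whole ring.
Here r = 1 is a nonzero constant, hence a unit: 1 ∈ I + (p), the Gröbner basis of I + (p) is {1}, and the enlarged system has no common solution — adjoining p is inconsistent.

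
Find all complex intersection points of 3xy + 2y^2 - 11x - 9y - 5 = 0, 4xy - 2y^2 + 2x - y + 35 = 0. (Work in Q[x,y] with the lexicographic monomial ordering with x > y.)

{(2, -3), (-3*sqrt(1649)/70 - 71/70, 93/28 - sqrt(1649)/28), (-71/70 + 3*sqrt(1649)/70, sqrt(1649)/28 + 93/28)}

Compute a lex Gröbner basis by Buchberger's algorithm.
f_1 = 3xy - 11x + 2y^2 - 9y - 5, LT = xy.
f_2 = 4xy + 2x - 2y^2 - y + 35, LT = xy.

S(f_1,f_2): lcm = xy. S = -25/6x + 7/6y^2 - 11/4y - 125/12.
  reduce S modulo (f_1, f_2):
  remainder -25/6x + 7/6y^2 - 11/4y - 125/12 ≠ 0; add h_3 = -25/6x + 7/6y^2 - 11/4y - 125/12 to the basis.

S(f_1,h_3): lcm = xy. S = -11/3x + 7/25y^3 + 1/150y^2 - 11/2y - 5/3.
  reduce S modulo (f_1, f_2, h_3):
  remainder 7/25y^3 - 51/50y^2 - 77/25y + 15/2 ≠ 0; add h_4 = 7/25y^3 - 51/50y^2 - 77/25y + 15/2 to the basis.

The other S-polynomials (S(f_2,h_3), S(f_1,h_4), S(f_2,h_4), S(h_3,h_4)) all reduce to 0 modulo the current basis, so we have a Gröbner basis.
Inter-reduce: drop elements whose leading term is divisible by another's, tail-reduce, and make monic.
Reduced Gröbner basis: {x - 7/25y^2 + 33/50y + 5/2, y^3 - 51/14y^2 - 11y + 375/14}.

From the last basis element, y^3 - 51/14y^2 - 11y + 375/14 = 0, so y takes values in {-3, 93/28 - sqrt(1649)/28, sqrt(1649)/28 + 93/28}. Each choice, substituted upward through the basis, yields the corresponding point(s) of the solution set.
  y = -3: the earlier basis element becomes x - 2 = 0, giving x = 2 — point (2, -3).
  y = 93/28 - sqrt(1649)/28: the earlier basis element becomes x + 71/70 + 3*sqrt(1649)/70 = 0, giving x = -3*sqrt(1649)/70 - 71/70 — point (-3*sqrt(1649)/70 - 71/70, 93/28 - sqrt(1649)/28).
  y = sqrt(1649)/28 + 93/28: the earlier basis element becomes x - 3*sqrt(1649)/70 + 71/70 = 0, giving x = -71/70 + 3*sqrt(1649)/70 — point (-71/70 + 3*sqrt(1649)/70, sqrt(1649)/28 + 93/28).
This is the nonlinear analogue of row-reducing a linear system.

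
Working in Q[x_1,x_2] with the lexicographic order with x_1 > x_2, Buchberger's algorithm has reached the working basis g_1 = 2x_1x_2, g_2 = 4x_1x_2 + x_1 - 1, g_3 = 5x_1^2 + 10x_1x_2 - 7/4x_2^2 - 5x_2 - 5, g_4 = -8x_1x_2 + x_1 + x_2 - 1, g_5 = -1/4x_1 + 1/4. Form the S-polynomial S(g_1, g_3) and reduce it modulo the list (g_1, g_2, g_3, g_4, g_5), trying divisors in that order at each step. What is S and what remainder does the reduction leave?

lcm(LM(g_1), LM(g_3)) = x_1^2x_2.
S = (lcm/LT(g_1))·g_1 − (lcm/LT(g_3))·g_3 = -2x_1x_2^2 + 7/20x_2^3 + x_2^2 + x_2.
Reduce S modulo (g_1, g_2, g_3, g_4, g_5) in that order:
  leading term x_1x_2^2: subtract (-x_2)·g_1 from -2x_1x_2^2 + 7/20x_2^3 + x_2^2 + x_2 → 7/20x_2^3 + x_2^2 + x_2
  leading term x_2^3: no divisor's leading term divides it; move 7/20x_2^3 to the remainder.
  leading term x_2^2: no divisor's leading term divides it; move x_2^2 to the remainder.
  leading term x_2: no divisor's leading term divides it; move x_2 to the remainder.
The remainder 7/20x_2^3 + x_2^2 + x_2 is nonzero, so it would be added as the next basis element.

S(g_1, g_3) = -2x_1x_2^2 + 7/20x_2^3 + x_2^2 + x_2; remainder on division = 7/20x_2^3 + x_2^2 + x_2.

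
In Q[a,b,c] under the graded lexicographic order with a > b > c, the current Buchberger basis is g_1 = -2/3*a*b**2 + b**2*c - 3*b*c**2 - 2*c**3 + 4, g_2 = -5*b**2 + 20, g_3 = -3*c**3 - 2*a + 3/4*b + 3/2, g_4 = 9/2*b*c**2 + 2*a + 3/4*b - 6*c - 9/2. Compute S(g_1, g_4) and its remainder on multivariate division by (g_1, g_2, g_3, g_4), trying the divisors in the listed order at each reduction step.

S(g_1, g_4) = -3/2*b**2*c**3 + 9/2*b*c**4 + 3*c**5 - 4/9*a**2*b - 1/6*a*b**2 + 4/3*a*b*c + a*b - 6*c**2; remainder on division = -4/9*a**2*b - 5/3*a*b*c - 2*a*c**2 + a*b + 9/4*b*c - 9/2*c**2 + 3*a - 13/8*b + 11/2*c - 9/4.

lcm(LM(g_1), LM(g_4)) = a*b**2*c**2.
S = (lcm/LT(g_1))·g_1 − (lcm/LT(g_4))·g_4 = -3/2*b**2*c**3 + 9/2*b*c**4 + 3*c**5 - 4/9*a**2*b - 1/6*a*b**2 + 4/3*a*b*c + a*b - 6*c**2.
Reduce S modulo (g_1, g_2, g_3, g_4) in that order:
  leading term b**2*c**3: subtract (3/10*c**3)·g_2 from -3/2*b**2*c**3 + 9/2*b*c**4 + 3*c**5 - 4/9*a**2*b - 1/6*a*b**2 + 4/3*a*b*c + a*b - 6*c**2 → 9/2*b*c**4 + 3*c**5 - 4/9*a**2*b - 1/6*a*b**2 + 4/3*a*b*c - 6*c**3 + a*b - 6*c**2
  leading term b*c**4: subtract (-3/2*b*c)·g_3 from 9/2*b*c**4 + 3*c**5 - 4/9*a**2*b - 1/6*a*b**2 + 4/3*a*b*c - 6*c**3 + a*b - 6*c**2 → 3*c**5 - 4/9*a**2*b - 1/6*a*b**2 - 5/3*a*b*c + 9/8*b**2*c - 6*c**3 + a*b + 9/4*b*c - 6*c**2
  leading term c**5: subtract (-c**2)·g_3 from 3*c**5 - 4/9*a**2*b - 1/6*a*b**2 - 5/3*a*b*c + 9/8*b**2*c - 6*c**3 + a*b + 9/4*b*c - 6*c**2 → -4/9*a**2*b - 1/6*a*b**2 - 5/3*a*b*c - 2*a*c**2 + 9/8*b**2*c + 3/4*b*c**2 - 6*c**3 + a*b + 9/4*b*c - 9/2*c**2
  leading term a**2*b: no divisor's leading term divides it; move -4/9*a**2*b to the remainder.
  leading term a*b**2: subtract (1/4)·g_1 from -1/6*a*b**2 - 5/3*a*b*c - 2*a*c**2 + 9/8*b**2*c + 3/4*b*c**2 - 6*c**3 + a*b + 9/4*b*c - 9/2*c**2 → -5/3*a*b*c - 2*a*c**2 + 7/8*b**2*c + 3/2*b*c**2 - 11/2*c**3 + a*b + 9/4*b*c - 9/2*c**2 - 1
  leading term a*b*c: no divisor's leading term divides it; move -5/3*a*b*c to the remainder.
  leading term a*c**2: no divisor's leading term divides it; move -2*a*c**2 to the remainder.
  leading term b**2*c: subtract (-7/40*c)·g_2 from 7/8*b**2*c + 3/2*b*c**2 - 11/2*c**3 + a*b + 9/4*b*c - 9/2*c**2 - 1 → 3/2*b*c**2 - 11/2*c**3 + a*b + 9/4*b*c - 9/2*c**2 + 7/2*c - 1
  leading term b*c**2: subtract (1/3)·g_4 from 3/2*b*c**2 - 11/2*c**3 + a*b + 9/4*b*c - 9/2*c**2 + 7/2*c - 1 → -11/2*c**3 + a*b + 9/4*b*c - 9/2*c**2 - 2/3*a - 1/4*b + 11/2*c + 1/2
  leading term c**3: subtract (11/6)·g_3 from -11/2*c**3 + a*b + 9/4*b*c - 9/2*c**2 - 2/3*a - 1/4*b + 11/2*c + 1/2 → a*b + 9/4*b*c - 9/2*c**2 + 3*a - 13/8*b + 11/2*c - 9/4
  leading term a*b: no divisor's leading term divides it; move a*b to the remainder.
  leading term b*c: no divisor's leading term divides it; move 9/4*b*c to the remainder.
  leading term c**2: no divisor's leading term divides it; move -9/2*c**2 to the remainder.
  leading term a: no divisor's leading term divides it; move 3*a to the remainder.
  leading term b: no divisor's leading term divides it; move -13/8*b to the remainder.
  leading term c: no divisor's leading term divides it; move 11/2*c to the remainder.
  leading term 1: no divisor's leading term divides it; move -9/4 to the remainder.
The remainder -4/9*a**2*b - 5/3*a*b*c - 2*a*c**2 + a*b + 9/4*b*c - 9/2*c**2 + 3*a - 13/8*b + 11/2*c - 9/4 is nonzero, so it would be added as the next basis element.
An S-polynomial is built so that the two leading terms cancel; whether anything survives reduction is exactly the Gröbner-basis criterion.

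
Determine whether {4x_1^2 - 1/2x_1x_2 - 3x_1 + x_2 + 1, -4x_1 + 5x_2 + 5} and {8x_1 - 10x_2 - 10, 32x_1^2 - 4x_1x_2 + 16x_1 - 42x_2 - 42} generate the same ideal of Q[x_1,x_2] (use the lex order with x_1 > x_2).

Yes, the ideals are equal.

For a fixed monomial order, each ideal has a unique reduced Gröbner basis; comparing bases decides equality.
Buchberger on the first generating set:
f_1 = 4x_1^2 - 1/2x_1x_2 - 3x_1 + x_2 + 1, LT = x_1^2.
f_2 = -4x_1 + 5x_2 + 5, LT = x_1.

S(f_1,f_2): lcm = x_1^2. S = 9/8x_1x_2 + 1/2x_1 + 1/4x_2 + 1/4.
  leading term x_1x_2: subtract (-9/32x_2)·f_2 from 9/8x_1x_2 + 1/2x_1 + 1/4x_2 + 1/4 → 1/2x_1 + 45/32x_2^2 + 53/32x_2 + 1/4
  leading term x_1: subtract (-1/8)·f_2 from 1/2x_1 + 45/32x_2^2 + 53/32x_2 + 1/4 → 45/32x_2^2 + 73/32x_2 + 7/8
  leading term x_2^2: no divisor's leading term divides it; move 45/32x_2^2 to the remainder.
  leading term x_2: no divisor's leading term divides it; move 73/32x_2 to the remainder.
  leading term 1: no divisor's leading term divides it; move 7/8 to the remainder.
  remainder 45/32x_2^2 + 73/32x_2 + 7/8 ≠ 0; add g_3 = 45/32x_2^2 + 73/32x_2 + 7/8 to the basis.

The other S-polynomials (S(f_1,g_3), S(f_2,g_3)) all reduce to 0 modulo the current basis, so we have a Gröbner basis.
Inter-reduce: drop elements whose leading term is divisible by another's, tail-reduce, and make monic.
Reduced Gröbner basis: {x_1 - 5/4x_2 - 5/4, x_2^2 + 73/45x_2 + 28/45}.

Buchberger on the second generating set:
h_1 = 8x_1 - 10x_2 - 10, LT = x_1.
h_2 = 32x_1^2 - 4x_1x_2 + 16x_1 - 42x_2 - 42, LT = x_1^2.

S(h_1,h_2): lcm = x_1^2. S = -9/8x_1x_2 - 7/4x_1 + 21/16x_2 + 21/16.
  leading term x_1x_2: subtract (-9/64x_2)·h_1 from -9/8x_1x_2 - 7/4x_1 + 21/16x_2 + 21/16 → -7/4x_1 - 45/32x_2^2 - 3/32x_2 + 21/16
  leading term x_1: subtract (-7/32)·h_1 from -7/4x_1 - 45/32x_2^2 - 3/32x_2 + 21/16 → -45/32x_2^2 - 73/32x_2 - 7/8
  leading term x_2^2: no divisor's leading term divides it; move -45/32x_2^2 to the remainder.
  leading term x_2: no divisor's leading term divides it; move -73/32x_2 to the remainder.
  leading term 1: no divisor's leading term divides it; move -7/8 to the remainder.
  remainder -45/32x_2^2 - 73/32x_2 - 7/8 ≠ 0; add k_3 = -45/32x_2^2 - 73/32x_2 - 7/8 to the basis.

The other S-polynomials (S(h_1,k_3), S(h_2,k_3)) all reduce to 0 modulo the current basis, so we have a Gröbner basis.
Inter-reduce: drop elements whose leading term is divisible by another's, tail-reduce, and make monic.
Reduced Gröbner basis: {x_1 - 5/4x_2 - 5/4, x_2^2 + 73/45x_2 + 28/45}.

Same reduced basis, so the two generating sets span the same ideal.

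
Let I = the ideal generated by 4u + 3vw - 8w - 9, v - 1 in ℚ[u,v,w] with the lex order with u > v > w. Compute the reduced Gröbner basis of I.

G = {u - 5/4w - 9/4, v - 1}

f_1 = 4u + 3vw - 8w - 9, LT = u.
f_2 = v - 1, LT = v.

S(f_1,f_2): leading monomials are coprime, so the S-polynomial reduces to 0 (Buchberger's first criterion).
Every S-polynomial of the final basis reduces to 0, so we have a Gröbner basis.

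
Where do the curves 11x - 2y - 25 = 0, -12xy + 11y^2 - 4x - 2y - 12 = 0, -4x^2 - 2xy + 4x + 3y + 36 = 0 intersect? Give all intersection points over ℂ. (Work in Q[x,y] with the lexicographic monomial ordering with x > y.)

{(3, 4)}

Compute a lex Gröbner basis by Buchberger's algorithm.
f_1 = 11x - 2y - 25, LT = x.
f_2 = -12xy - 4x + 11y^2 - 2y - 12, LT = xy.
f_3 = -4x^2 - 2xy + 4x + 3y + 36, LT = x^2.

S(f_1,f_2): lcm = xy. S = -1/3x + 97/132y^2 - 161/66y - 1.
  reduce S modulo (f_1, f_2, f_3):
  remainder 97/132y^2 - 5/2y - 58/33 ≠ 0; add h_4 = 97/132y^2 - 5/2y - 58/33 to the basis.

S(f_1,f_3): lcm = x^2. S = -15/22xy - 14/11x + 3/4y + 9.
  reduce S modulo (f_1, f_2, f_3, h_4):
  remainder -68203/46948y + 68203/11737 ≠ 0; add h_5 = -68203/46948y + 68203/11737 to the basis.

The other S-polynomials (S(f_2,f_3), S(f_1,h_4), S(f_2,h_4), S(f_3,h_4), S(f_1,h_5), S(f_2,h_5), S(f_3,h_5), S(h_4,h_5)) all reduce to 0 modulo the current basis, so we have a Gröbner basis.
Inter-reduce: drop elements whose leading term is divisible by another's, tail-reduce, and make monic.
Reduced Gröbner basis: {x - 3, y - 4}.

A lex Gröbner basis eliminates variables successively. Here y - 4 depends only on y, with roots {4}; lifting each root through the earlier basis elements recovers the full solutions.
  y = 4: the earlier basis element becomes x - 3 = 0, giving x = 3 — point (3, 4).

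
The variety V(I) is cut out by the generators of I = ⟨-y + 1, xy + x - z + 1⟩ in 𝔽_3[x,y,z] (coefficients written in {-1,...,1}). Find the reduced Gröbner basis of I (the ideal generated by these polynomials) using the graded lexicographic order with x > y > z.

f_1 = -y + 1, LT = y.
f_2 = xy + x - z + 1, LT = xy.

S(f_1,f_2): lcm = xy. S = x + z - 1.
  leading term x: no divisor's leading term divides it; move x to the remainder.
  leading term z: no divisor's leading term divides it; move z to the remainder.
  leading term 1: no divisor's leading term divides it; move -1 to the remainder.
  remainder x + z - 1 ≠ 0; add g_3 = x + z - 1 to the basis.

The other S-polynomials (S(f_1,g_3), S(f_2,g_3)) all reduce to 0 modulo the current basis, so we have a Gröbner basis.
Inter-reduce: drop elements whose leading term is divisible by another's, tail-reduce, and make monic.

G = {x + z - 1, y - 1}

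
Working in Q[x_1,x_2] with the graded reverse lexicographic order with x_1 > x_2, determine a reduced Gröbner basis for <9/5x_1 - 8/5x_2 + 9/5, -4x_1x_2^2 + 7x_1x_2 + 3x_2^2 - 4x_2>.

G = {x_2^3 - 119/32x_2^2 + 99/32x_2, x_1 - 8/9x_2 + 1}

The reduced Gröbner basis is the canonical form of the ideal for this ordering.

f_1 = 9/5x_1 - 8/5x_2 + 9/5, LT = x_1.
f_2 = -4x_1x_2^2 + 7x_1x_2 + 3x_2^2 - 4x_2, LT = x_1x_2^2.

S(f_1,f_2): lcm = x_1x_2^2. S = -8/9x_2^3 + 7/4x_1x_2 + 7/4x_2^2 - x_2.
  leading term x_2^3: no divisor's leading term divides it; move -8/9x_2^3 to the remainder.
  leading term x_1x_2: subtract (35/36x_2)·f_1 from 7/4x_1x_2 + 7/4x_2^2 - x_2 → 119/36x_2^2 - 11/4x_2
  leading term x_2^2: no divisor's leading term divides it; move 119/36x_2^2 to the remainder.
  leading term x_2: no divisor's leading term divides it; move -11/4x_2 to the remainder.
  remainder -8/9x_2^3 + 119/36x_2^2 - 11/4x_2 ≠ 0; add g_3 = -8/9x_2^3 + 119/36x_2^2 - 11/4x_2 to the basis.

The other S-polynomials (S(f_1,g_3), S(f_2,g_3)) all reduce to 0 modulo the current basis, so we have a Gröbner basis.
Inter-reduce: drop elements whose leading term is divisible by another's, tail-reduce, and make monic.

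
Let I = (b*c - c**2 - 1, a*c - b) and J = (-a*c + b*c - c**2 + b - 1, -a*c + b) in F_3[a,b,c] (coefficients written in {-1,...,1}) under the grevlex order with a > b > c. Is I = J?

Yes, the ideals are equal.

For a fixed monomial order, each ideal has a unique reduced Gröbner basis; comparing bases decides equality.
Buchberger on the first generating set:
f_1 = b*c - c**2 - 1, LT = b*c.
f_2 = a*c - b, LT = a*c.

S(f_1,f_2): lcm = a*b*c. S = -a*c**2 + b**2 - a.
  leading term a*c**2: subtract (-c)·f_2 from -a*c**2 + b**2 - a → b**2 - b*c - a
  leading term b**2: no divisor's leading term divides it; move b**2 to the remainder.
  leading term b*c: subtract (-1)·f_1 from -b*c - a → -c**2 - a - 1
  leading term c**2: no divisor's leading term divides it; move -c**2 to the remainder.
  leading term a: no divisor's leading term divides it; move -a to the remainder.
  leading term 1: no divisor's leading term divides it; move -1 to the remainder.
  remainder b**2 - c**2 - a - 1 ≠ 0; add g_3 = b**2 - c**2 - a - 1 to the basis.

The other S-polynomials (S(f_1,g_3), S(f_2,g_3)) all reduce to 0 modulo the current basis, so we have a Gröbner basis.
Inter-reduce: drop elements whose leading term is divisible by another's, tail-reduce, and make monic.
Reduced Gröbner basis: {b**2 - c**2 - a - 1, a*c - b, b*c - c**2 - 1}.

Buchberger on the second generating set:
h_1 = -a*c + b*c - c**2 + b - 1, LT = a*c.
h_2 = -a*c + b, LT = a*c.

S(h_1,h_2): lcm = a*c. S = -b*c + c**2 + 1.
  leading term b*c: no divisor's leading term divides it; move -b*c to the remainder.
  leading term c**2: no divisor's leading term divides it; move c**2 to the remainder.
  leading term 1: no divisor's leading term divides it; move 1 to the remainder.
  remainder -b*c + c**2 + 1 ≠ 0; add k_3 = -b*c + c**2 + 1 to the basis.

S(h_1,k_3): lcm = a*b*c. S = -b**2*c + a*c**2 + b*c**2 - b**2 + a + b.
  leading term b**2*c: subtract (b)·k_3 from -b**2*c + a*c**2 + b*c**2 - b**2 + a + b → a*c**2 - b**2 + a
  leading term a*c**2: subtract (-c)·h_1 from a*c**2 - b**2 + a → b*c**2 - c**3 - b**2 + b*c + a - c
  leading term b*c**2: subtract (-c)·k_3 from b*c**2 - c**3 - b**2 + b*c + a - c → -b**2 + b*c + a
  leading term b**2: no divisor's leading term divides it; move -b**2 to the remainder.
  leading term b*c: subtract (-1)·k_3 from b*c + a → c**2 + a + 1
  leading term c**2: no divisor's leading term divides it; move c**2 to the remainder.
  leading term a: no divisor's leading term divides it; move a to the remainder.
  leading term 1: no divisor's leading term divides it; move 1 to the remainder.
  remainder -b**2 + c**2 + a + 1 ≠ 0; add k_4 = -b**2 + c**2 + a + 1 to the basis.

The other S-polynomials (S(h_2,k_3), S(h_1,k_4), S(h_2,k_4), S(k_3,k_4)) all reduce to 0 modulo the current basis, so we have a Gröbner basis.
Inter-reduce: drop elements whose leading term is divisible by another's, tail-reduce, and make monic.
Reduced Gröbner basis: {b**2 - c**2 - a - 1, a*c - b, b*c - c**2 - 1}.

The two bases agree; hence the ideals are identical.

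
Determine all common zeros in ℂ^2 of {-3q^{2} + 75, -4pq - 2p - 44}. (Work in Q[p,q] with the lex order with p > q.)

Compute a lex Gröbner basis by Buchberger's algorithm.
f_1 = -3q^{2} + 75, LT = q^{2}.
f_2 = -4pq - 2p - 44, LT = pq.

S(f_1,f_2): lcm = pq^{2}. S = -\tfrac{1}{2}pq - 25p - 11q.
  reduce S modulo (f_1, f_2):
  remainder -\tfrac{99}{4}p - 11q + \tfrac{11}{2} ≠ 0; add h_3 = -\tfrac{99}{4}p - 11q + \tfrac{11}{2} to the basis.

The other S-polynomials (S(f_1,h_3), S(f_2,h_3)) all reduce to 0 modulo the current basis, so we have a Gröbner basis.
Inter-reduce: drop elements whose leading term is divisible by another's, tail-reduce, and make monic.
Reduced Gröbner basis: {p + \tfrac{4}{9}q - \tfrac{2}{9}, q^{2} - 25}.

Elimination: the polynomial q^{2} - 25 lies in the elimination ideal for q, so q ∈ {-5, 5}. For each such q, the remaining basis elements (now univariate) give the rest of the solution.
  q = -5: the earlier basis element becomes p - \tfrac{22}{9} = 0, giving p = 22/9 — point (22/9, -5).
  q = 5: the earlier basis element becomes p + 2 = 0, giving p = -2 — point (-2, 5).

{(22/9, -5), (-2, 5)}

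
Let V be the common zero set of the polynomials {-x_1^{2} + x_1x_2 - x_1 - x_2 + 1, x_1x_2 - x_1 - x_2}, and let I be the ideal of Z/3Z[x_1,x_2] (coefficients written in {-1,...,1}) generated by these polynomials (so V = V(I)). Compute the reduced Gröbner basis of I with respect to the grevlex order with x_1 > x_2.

f_1 = -x_1^{2} + x_1x_2 - x_1 - x_2 + 1, LT = x_1^{2}.
f_2 = x_1x_2 - x_1 - x_2, LT = x_1x_2.

S(f_1,f_2): lcm = x_1^{2}x_2. S = -x_1x_2^{2} + x_1^{2} - x_1x_2 + x_2^{2} - x_2.
  leading term x_1x_2^{2}: subtract (-x_2)·f_2 from -x_1x_2^{2} + x_1^{2} - x_1x_2 + x_2^{2} - x_2 → x_1^{2} + x_1x_2 - x_2
  leading term x_1^{2}: subtract (-1)·f_1 from x_1^{2} + x_1x_2 - x_2 → -x_1x_2 - x_1 + x_2 + 1
  leading term x_1x_2: subtract (-1)·f_2 from -x_1x_2 - x_1 + x_2 + 1 → x_1 + 1
  leading term x_1: no divisor's leading term divides it; move x_1 to the remainder.
  leading term 1: no divisor's leading term divides it; move 1 to the remainder.
  remainder x_1 + 1 ≠ 0; add g_3 = x_1 + 1 to the basis.

S(f_2,g_3): lcm = x_1x_2. S = -x_1 + x_2.
  leading term x_1: subtract (-1)·g_3 from -x_1 + x_2 → x_2 + 1
  leading term x_2: no divisor's leading term divides it; move x_2 to the remainder.
  leading term 1: no divisor's leading term divides it; move 1 to the remainder.
  remainder x_2 + 1 ≠ 0; add g_4 = x_2 + 1 to the basis.

The other S-polynomials (S(f_1,g_3), S(f_1,g_4), S(f_2,g_4), S(g_3,g_4)) all reduce to 0 modulo the current basis, so we have a Gröbner basis.
Inter-reduce: drop elements whose leading term is divisible by another's, tail-reduce, and make monic.

G = {x_1 + 1, x_2 + 1}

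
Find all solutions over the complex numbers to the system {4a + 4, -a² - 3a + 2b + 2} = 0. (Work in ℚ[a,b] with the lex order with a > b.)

{(-1, -2)}

Compute a lex Gröbner basis by Buchberger's algorithm.
f_1 = 4a + 4, LT = a.
f_2 = -a² - 3a + 2b + 2, LT = a².

S(f_1,f_2): lcm = a². S = -2a + 2b + 2.
  leading term a: subtract (-½)·f_1 from -2a + 2b + 2 → 2b + 4
  leading term b: no divisor's leading term divides it; move 2b to the remainder.
  leading term 1: no divisor's leading term divides it; move 4 to the remainder.
  remainder 2b + 4 ≠ 0; add h_3 = 2b + 4 to the basis.

The other S-polynomials (S(f_1,h_3), S(f_2,h_3)) all reduce to 0 modulo the current basis, so we have a Gröbner basis.
Inter-reduce: drop elements whose leading term is divisible by another's, tail-reduce, and make monic.
Reduced Gröbner basis: {a + 1, b + 2}.

From the last basis element, b + 2 = 0, so b takes values in {-2}. Each choice, substituted upward through the basis, yields the corresponding point(s) of the solution set.
  b = -2: the earlier basis element becomes a + 1 = 0, giving a = -1 — point (-1, -2).
Each listed point satisfies every original equation (direct substitution).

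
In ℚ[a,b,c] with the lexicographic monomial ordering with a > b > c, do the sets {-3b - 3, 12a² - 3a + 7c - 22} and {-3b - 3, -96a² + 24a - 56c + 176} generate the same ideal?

Since reduced Gröbner bases are canonical representatives of ideals under a given ordering, it suffices to compute and compare them.
Buchberger on the first generating set:
f_1 = -3b - 3, LT = b.
f_2 = 12a² - 3a + 7c - 22, LT = a².

The S-polynomials (S(f_1,f_2)) all reduce to 0 modulo the current basis, so we have a Gröbner basis.
Inter-reduce: drop elements whose leading term is divisible by another's, tail-reduce, and make monic.
Reduced Gröbner basis: {a² - ¼a + 7/12c - 11/6, b + 1}.

Buchberger on the second generating set:
h_1 = -3b - 3, LT = b.
h_2 = -96a² + 24a - 56c + 176, LT = a².

The S-polynomials (S(h_1,h_2)) all reduce to 0 modulo the current basis, so we have a Gröbner basis.
Inter-reduce: drop elements whose leading term is divisible by another's, tail-reduce, and make monic.
Reduced Gröbner basis: {a² - ¼a + 7/12c - 11/6, b + 1}.

The two bases agree; hence the ideals are identical.

Yes, the ideals are equal.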